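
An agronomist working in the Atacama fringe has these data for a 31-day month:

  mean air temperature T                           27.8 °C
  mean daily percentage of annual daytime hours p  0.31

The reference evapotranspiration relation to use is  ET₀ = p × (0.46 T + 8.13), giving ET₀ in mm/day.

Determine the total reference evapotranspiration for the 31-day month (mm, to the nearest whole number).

201 mm

ET₀ = 0.31 × (0.46 × 27.8 + 8.13) = 0.31 × 20.918 = 6.4846 mm/d
Monthly total = 6.4846 × 31 = 201.023 mm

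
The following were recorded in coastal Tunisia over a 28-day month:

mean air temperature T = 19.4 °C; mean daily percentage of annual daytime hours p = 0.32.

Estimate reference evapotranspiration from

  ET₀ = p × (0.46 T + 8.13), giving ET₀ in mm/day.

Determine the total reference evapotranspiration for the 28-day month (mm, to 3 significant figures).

ET₀ = 0.32 × (0.46 × 19.4 + 8.13) = 0.32 × 17.054 = 5.4573 mm/d
Monthly total = 5.4573 × 28 = 152.804 mm

153 mm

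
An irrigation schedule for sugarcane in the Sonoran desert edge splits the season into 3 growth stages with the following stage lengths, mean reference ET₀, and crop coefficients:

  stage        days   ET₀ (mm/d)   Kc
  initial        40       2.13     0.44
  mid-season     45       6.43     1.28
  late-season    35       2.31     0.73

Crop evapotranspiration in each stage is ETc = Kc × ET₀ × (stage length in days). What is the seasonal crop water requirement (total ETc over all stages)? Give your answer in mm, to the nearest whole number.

initial: 0.44 × 2.13 × 40 = 37.49 mm
mid-season: 1.28 × 6.43 × 45 = 370.37 mm
late-season: 0.73 × 2.31 × 35 = 59.02 mm
Seasonal total = 466.88 mm

467 mm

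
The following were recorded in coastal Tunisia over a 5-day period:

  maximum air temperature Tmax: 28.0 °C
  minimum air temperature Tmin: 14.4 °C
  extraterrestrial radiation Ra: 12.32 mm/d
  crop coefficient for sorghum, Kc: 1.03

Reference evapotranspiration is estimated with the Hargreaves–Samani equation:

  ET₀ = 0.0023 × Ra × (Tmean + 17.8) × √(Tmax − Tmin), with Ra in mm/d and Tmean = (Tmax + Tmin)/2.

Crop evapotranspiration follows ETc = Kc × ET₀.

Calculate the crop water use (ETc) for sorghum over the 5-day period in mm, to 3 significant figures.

Tmean = (28.0 + 14.4)/2 = 21.20 °C
ET₀ = 0.0023 × 12.32 × (21.20 + 17.8) × √13.6 = 0.0023 × 12.32 × 39.00 × 3.6878 = 4.0754 mm/d
ETc = Kc × ET₀ = 1.03 × 4.0754 = 4.1977 mm/d
Over 5 days: 4.1977 × 5 = 20.989 mm

21.0 mm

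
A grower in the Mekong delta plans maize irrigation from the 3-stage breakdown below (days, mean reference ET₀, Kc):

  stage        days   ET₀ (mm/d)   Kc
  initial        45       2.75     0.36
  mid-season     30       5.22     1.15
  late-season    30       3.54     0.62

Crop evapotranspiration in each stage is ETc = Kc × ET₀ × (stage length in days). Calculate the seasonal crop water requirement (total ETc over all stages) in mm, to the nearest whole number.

290 mm

initial: 0.36 × 2.75 × 45 = 44.55 mm
mid-season: 1.15 × 5.22 × 30 = 180.09 mm
late-season: 0.62 × 3.54 × 30 = 65.84 mm
Seasonal total = 290.48 mm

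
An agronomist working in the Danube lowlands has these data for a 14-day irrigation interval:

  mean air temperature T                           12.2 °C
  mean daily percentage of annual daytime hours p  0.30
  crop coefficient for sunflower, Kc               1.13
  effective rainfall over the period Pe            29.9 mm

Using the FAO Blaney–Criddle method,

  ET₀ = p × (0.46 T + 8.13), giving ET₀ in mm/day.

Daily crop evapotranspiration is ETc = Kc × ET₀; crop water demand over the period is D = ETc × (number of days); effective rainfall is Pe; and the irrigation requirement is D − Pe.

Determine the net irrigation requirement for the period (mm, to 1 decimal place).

35.3 mm

ET₀ = 0.30 × (0.46 × 12.2 + 8.13) = 0.30 × 13.742 = 4.1226 mm/d
ETc = Kc × ET₀ = 1.13 × 4.1226 = 4.6585 mm/d
Crop demand D = ETc × 14 d = 4.6585 × 14 = 65.219 mm
D − Pe = 65.219 − 29.9 = 35.319 mm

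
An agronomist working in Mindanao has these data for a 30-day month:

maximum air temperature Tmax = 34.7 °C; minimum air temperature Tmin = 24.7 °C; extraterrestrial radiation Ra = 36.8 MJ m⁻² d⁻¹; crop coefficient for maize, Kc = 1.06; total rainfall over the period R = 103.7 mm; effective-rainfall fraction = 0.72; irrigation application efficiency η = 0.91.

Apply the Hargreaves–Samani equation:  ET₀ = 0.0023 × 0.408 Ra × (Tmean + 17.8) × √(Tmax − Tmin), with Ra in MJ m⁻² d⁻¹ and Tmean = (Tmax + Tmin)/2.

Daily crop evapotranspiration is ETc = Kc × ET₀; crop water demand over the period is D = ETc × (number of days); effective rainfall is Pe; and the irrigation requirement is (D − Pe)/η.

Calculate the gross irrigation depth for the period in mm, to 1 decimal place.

Tmean = (34.7 + 24.7)/2 = 29.70 °C
0.408 Ra = 0.408 × 36.8 = 15.0144 mm/d equivalent
ET₀ = 0.0023 × 15.0144 × (29.70 + 17.8) × √10.0 = 0.0023 × 15.0144 × 47.50 × 3.1623 = 5.1872 mm/d
ETc = Kc × ET₀ = 1.06 × 5.1872 = 5.4984 mm/d
Crop demand D = ETc × 30 d = 5.4984 × 30 = 164.952 mm
Pe = 0.72 × 103.7 = 74.664 mm
D − Pe = 164.952 − 74.664 = 90.288 mm
Gross irrigation = 90.288 / 0.91 = 99.218 mm

99.2 mm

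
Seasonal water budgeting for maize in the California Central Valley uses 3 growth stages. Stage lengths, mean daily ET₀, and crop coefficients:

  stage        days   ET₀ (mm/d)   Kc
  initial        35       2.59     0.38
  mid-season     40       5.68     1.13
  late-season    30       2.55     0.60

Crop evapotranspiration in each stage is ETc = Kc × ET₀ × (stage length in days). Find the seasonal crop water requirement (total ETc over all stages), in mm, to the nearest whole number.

337 mm

initial: 0.38 × 2.59 × 35 = 34.45 mm
mid-season: 1.13 × 5.68 × 40 = 256.74 mm
late-season: 0.60 × 2.55 × 30 = 45.90 mm
Seasonal total = 337.09 mm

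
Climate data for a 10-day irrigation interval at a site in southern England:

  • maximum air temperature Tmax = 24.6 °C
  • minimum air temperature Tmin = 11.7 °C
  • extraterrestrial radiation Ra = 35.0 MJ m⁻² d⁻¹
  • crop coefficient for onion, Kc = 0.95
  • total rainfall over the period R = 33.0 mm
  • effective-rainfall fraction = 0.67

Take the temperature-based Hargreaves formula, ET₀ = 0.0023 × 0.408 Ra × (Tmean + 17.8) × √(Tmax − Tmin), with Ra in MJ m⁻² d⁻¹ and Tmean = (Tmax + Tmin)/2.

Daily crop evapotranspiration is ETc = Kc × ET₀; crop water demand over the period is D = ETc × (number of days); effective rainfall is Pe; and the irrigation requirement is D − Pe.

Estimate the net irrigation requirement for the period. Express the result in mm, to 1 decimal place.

Tmean = (24.6 + 11.7)/2 = 18.15 °C
0.408 Ra = 0.408 × 35.0 = 14.2800 mm/d equivalent
ET₀ = 0.0023 × 14.2800 × (18.15 + 17.8) × √12.9 = 0.0023 × 14.2800 × 35.95 × 3.5917 = 4.2409 mm/d
ETc = Kc × ET₀ = 0.95 × 4.2409 = 4.0289 mm/d
Crop demand D = ETc × 10 d = 4.0289 × 10 = 40.289 mm
Pe = 0.67 × 33.0 = 22.110 mm
D − Pe = 40.289 − 22.110 = 18.179 mm

18.2 mm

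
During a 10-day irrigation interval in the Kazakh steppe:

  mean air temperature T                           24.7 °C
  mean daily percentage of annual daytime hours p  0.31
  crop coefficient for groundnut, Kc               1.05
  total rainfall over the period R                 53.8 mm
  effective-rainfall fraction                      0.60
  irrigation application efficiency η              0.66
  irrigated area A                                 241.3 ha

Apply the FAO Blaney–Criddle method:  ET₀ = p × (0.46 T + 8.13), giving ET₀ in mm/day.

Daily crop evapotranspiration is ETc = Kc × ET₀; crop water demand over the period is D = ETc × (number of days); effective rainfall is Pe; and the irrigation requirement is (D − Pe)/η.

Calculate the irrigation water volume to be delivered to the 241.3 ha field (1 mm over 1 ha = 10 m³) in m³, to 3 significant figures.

ET₀ = 0.31 × (0.46 × 24.7 + 8.13) = 0.31 × 19.492 = 6.0425 mm/d
ETc = Kc × ET₀ = 1.05 × 6.0425 = 6.3446 mm/d
Crop demand D = ETc × 10 d = 6.3446 × 10 = 63.446 mm
Pe = 0.60 × 53.8 = 32.280 mm
D − Pe = 63.446 − 32.280 = 31.166 mm
Gross irrigation = 31.166 / 0.66 = 47.221 mm
Volume = 47.221 mm × 241.3 ha × 10 = 113944.3 m³

114000 m³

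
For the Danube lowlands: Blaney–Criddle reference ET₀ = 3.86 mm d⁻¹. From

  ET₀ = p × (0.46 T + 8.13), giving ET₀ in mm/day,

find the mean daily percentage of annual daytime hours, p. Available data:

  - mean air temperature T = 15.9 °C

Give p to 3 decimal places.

0.250

p = ET₀ / (0.46 T + 8.13) = 3.86 / (0.46 × 15.9 + 8.13) = 3.86 / 15.444 = 0.2499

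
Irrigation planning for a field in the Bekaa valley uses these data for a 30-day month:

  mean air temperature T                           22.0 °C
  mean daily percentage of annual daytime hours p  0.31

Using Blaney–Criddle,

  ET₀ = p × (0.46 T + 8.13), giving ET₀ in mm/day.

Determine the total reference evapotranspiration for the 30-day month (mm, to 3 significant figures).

ET₀ = 0.31 × (0.46 × 22.0 + 8.13) = 0.31 × 18.250 = 5.6575 mm/d
Monthly total = 5.6575 × 30 = 169.725 mm

170 mm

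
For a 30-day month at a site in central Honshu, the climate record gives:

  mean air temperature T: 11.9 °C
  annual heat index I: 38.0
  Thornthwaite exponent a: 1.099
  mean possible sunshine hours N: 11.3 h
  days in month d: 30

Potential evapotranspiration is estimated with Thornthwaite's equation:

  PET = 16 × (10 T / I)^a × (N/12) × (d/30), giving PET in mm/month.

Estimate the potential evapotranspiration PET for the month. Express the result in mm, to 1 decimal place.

52.8 mm

10T/I = 10 × 11.9 / 38.0 = 3.1316
(10T/I)^a = 3.1316^1.099 = 3.5063
Uncorrected PET = 16 × 3.5063 = 56.101 mm
Correction = (N/12)(d/30) = (11.3/12)(30/30) = 0.9417
PET = 56.101 × 0.9417 = 52.830 mm/month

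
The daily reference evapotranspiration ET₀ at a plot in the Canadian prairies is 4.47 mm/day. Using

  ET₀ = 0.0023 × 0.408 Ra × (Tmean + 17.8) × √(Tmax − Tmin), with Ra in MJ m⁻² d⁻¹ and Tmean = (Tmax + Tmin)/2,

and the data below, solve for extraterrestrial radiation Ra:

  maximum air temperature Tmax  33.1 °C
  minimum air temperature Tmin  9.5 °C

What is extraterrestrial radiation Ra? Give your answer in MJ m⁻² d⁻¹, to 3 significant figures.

25.1 MJ m⁻² d⁻¹

Tmean = (33.1+9.5)/2 = 21.30 °C; ΔT = 23.6
Ra = ET₀ / [0.0023 × 0.408 × (Tmean+17.8) × √ΔT]
   = 4.47 / (0.0023 × 0.408 × 39.10 × 4.8580) = 25.078 MJ m⁻² d⁻¹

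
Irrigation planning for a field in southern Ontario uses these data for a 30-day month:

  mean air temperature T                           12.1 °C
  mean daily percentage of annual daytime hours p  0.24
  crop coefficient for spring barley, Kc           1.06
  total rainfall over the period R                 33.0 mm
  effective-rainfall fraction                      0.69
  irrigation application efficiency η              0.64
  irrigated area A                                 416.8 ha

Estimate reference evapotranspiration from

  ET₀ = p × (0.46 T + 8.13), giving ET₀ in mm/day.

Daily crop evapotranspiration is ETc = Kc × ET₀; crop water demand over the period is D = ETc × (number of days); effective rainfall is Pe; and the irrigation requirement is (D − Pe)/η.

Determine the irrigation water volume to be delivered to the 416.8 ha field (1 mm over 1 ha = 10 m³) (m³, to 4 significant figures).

ET₀ = 0.24 × (0.46 × 12.1 + 8.13) = 0.24 × 13.696 = 3.2870 mm/d
ETc = Kc × ET₀ = 1.06 × 3.2870 = 3.4842 mm/d
Crop demand D = ETc × 30 d = 3.4842 × 30 = 104.526 mm
Pe = 0.69 × 33.0 = 22.770 mm
D − Pe = 104.526 − 22.770 = 81.756 mm
Gross irrigation = 81.756 / 0.64 = 127.744 mm
Volume = 127.744 mm × 416.8 ha × 10 = 532437.0 m³

532400 m³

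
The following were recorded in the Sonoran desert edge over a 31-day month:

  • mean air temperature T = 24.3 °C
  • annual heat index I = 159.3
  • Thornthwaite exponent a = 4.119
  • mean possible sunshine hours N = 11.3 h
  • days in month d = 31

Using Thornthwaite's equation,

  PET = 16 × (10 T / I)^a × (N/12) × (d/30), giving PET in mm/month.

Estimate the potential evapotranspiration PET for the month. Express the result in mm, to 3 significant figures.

88.6 mm

10T/I = 10 × 24.3 / 159.3 = 1.5254
(10T/I)^a = 1.5254^4.119 = 5.6932
Uncorrected PET = 16 × 5.6932 = 91.091 mm
Correction = (N/12)(d/30) = (11.3/12)(31/30) = 0.9731
PET = 91.091 × 0.9731 = 88.641 mm/month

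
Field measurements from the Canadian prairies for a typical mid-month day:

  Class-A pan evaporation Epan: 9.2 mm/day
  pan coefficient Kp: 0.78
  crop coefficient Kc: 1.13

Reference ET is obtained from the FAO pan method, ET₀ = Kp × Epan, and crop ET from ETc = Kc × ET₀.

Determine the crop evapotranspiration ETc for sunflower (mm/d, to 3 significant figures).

8.11 mm/d

ET₀ = 0.78 × 9.2 = 7.1760 mm/d
ETc = Kc × ET₀ = 1.13 × 7.1760 = 8.1089 mm/d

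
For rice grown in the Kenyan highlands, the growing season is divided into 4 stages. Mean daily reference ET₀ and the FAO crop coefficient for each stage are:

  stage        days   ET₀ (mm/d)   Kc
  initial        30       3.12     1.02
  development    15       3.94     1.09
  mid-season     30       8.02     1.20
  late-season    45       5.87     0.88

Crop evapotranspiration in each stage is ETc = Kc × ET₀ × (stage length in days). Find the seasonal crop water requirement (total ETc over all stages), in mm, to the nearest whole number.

initial: 1.02 × 3.12 × 30 = 95.47 mm
development: 1.09 × 3.94 × 15 = 64.42 mm
mid-season: 1.20 × 8.02 × 30 = 288.72 mm
late-season: 0.88 × 5.87 × 45 = 232.45 mm
Seasonal total = 681.06 mm

681 mm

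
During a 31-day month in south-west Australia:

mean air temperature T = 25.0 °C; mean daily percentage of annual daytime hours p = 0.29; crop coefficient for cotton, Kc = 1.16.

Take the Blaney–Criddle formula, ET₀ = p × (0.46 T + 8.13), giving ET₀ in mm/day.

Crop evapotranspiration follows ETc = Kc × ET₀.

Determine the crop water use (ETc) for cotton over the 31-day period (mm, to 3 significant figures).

ET₀ = 0.29 × (0.46 × 25.0 + 8.13) = 0.29 × 19.630 = 5.6927 mm/d
ETc = Kc × ET₀ = 1.16 × 5.6927 = 6.6035 mm/d
Over 31 days: 6.6035 × 31 = 204.709 mm

205 mm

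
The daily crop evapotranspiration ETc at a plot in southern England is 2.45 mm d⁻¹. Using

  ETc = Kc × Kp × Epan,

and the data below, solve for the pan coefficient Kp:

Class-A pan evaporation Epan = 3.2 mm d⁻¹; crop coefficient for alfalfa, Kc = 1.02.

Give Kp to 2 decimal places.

ETc = Kc × Kp × Epan  ⇒  Kp = ETc / (Kc × Epan)
Kp = 2.45 / (1.02 × 3.2) = 2.45 / 3.264 = 0.7506

0.75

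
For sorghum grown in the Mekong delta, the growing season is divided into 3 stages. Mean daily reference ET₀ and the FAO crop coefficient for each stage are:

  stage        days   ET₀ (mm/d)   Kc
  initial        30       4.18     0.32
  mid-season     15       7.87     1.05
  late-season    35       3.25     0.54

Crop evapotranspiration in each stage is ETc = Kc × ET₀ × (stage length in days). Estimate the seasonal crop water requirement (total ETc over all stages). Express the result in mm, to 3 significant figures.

226 mm

initial: 0.32 × 4.18 × 30 = 40.13 mm
mid-season: 1.05 × 7.87 × 15 = 123.95 mm
late-season: 0.54 × 3.25 × 35 = 61.43 mm
Seasonal total = 225.51 mm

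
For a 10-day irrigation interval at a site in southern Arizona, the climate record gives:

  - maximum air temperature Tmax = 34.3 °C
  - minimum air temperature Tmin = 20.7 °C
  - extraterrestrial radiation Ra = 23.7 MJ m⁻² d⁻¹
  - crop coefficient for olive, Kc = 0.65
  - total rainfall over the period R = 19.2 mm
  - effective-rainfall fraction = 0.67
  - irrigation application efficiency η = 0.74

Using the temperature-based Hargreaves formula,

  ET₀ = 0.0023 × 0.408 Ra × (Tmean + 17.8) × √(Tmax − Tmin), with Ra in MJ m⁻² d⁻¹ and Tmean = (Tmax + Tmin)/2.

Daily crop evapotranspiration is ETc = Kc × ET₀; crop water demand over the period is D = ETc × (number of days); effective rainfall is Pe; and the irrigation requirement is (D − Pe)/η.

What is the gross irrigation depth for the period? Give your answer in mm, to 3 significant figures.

Tmean = (34.3 + 20.7)/2 = 27.50 °C
0.408 Ra = 0.408 × 23.7 = 9.6696 mm/d equivalent
ET₀ = 0.0023 × 9.6696 × (27.50 + 17.8) × √13.6 = 0.0023 × 9.6696 × 45.30 × 3.6878 = 3.7154 mm/d
ETc = Kc × ET₀ = 0.65 × 3.7154 = 2.4150 mm/d
Crop demand D = ETc × 10 d = 2.4150 × 10 = 24.150 mm
Pe = 0.67 × 19.2 = 12.864 mm
D − Pe = 24.150 − 12.864 = 11.286 mm
Gross irrigation = 11.286 / 0.74 = 15.251 mm

15.3 mm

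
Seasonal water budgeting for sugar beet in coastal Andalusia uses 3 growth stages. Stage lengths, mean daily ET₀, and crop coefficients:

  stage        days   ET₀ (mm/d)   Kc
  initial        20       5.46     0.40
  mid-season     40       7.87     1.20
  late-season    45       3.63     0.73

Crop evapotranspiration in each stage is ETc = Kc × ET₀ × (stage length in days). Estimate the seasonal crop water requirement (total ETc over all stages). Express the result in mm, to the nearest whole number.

541 mm

initial: 0.40 × 5.46 × 20 = 43.68 mm
mid-season: 1.20 × 7.87 × 40 = 377.76 mm
late-season: 0.73 × 3.63 × 45 = 119.25 mm
Seasonal total = 540.69 mm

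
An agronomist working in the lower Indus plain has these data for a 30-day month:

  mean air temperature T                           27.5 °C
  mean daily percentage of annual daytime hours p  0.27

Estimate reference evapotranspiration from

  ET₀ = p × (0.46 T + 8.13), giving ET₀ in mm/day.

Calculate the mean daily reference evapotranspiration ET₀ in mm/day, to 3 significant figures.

ET₀ = 0.27 × (0.46 × 27.5 + 8.13) = 0.27 × 20.780 = 5.6106 mm/d

5.61 mm/day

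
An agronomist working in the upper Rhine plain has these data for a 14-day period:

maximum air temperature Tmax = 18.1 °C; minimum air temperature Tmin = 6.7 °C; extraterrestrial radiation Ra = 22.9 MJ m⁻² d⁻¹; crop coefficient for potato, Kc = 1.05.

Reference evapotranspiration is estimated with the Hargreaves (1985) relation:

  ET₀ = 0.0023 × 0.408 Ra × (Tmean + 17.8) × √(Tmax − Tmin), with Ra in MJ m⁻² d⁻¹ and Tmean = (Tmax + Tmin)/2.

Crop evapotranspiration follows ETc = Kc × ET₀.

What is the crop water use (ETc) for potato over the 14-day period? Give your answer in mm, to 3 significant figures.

32.2 mm

Tmean = (18.1 + 6.7)/2 = 12.40 °C
0.408 Ra = 0.408 × 22.9 = 9.3432 mm/d equivalent
ET₀ = 0.0023 × 9.3432 × (12.40 + 17.8) × √11.4 = 0.0023 × 9.3432 × 30.20 × 3.3764 = 2.1912 mm/d
ETc = Kc × ET₀ = 1.05 × 2.1912 = 2.3008 mm/d
Over 14 days: 2.3008 × 14 = 32.211 mm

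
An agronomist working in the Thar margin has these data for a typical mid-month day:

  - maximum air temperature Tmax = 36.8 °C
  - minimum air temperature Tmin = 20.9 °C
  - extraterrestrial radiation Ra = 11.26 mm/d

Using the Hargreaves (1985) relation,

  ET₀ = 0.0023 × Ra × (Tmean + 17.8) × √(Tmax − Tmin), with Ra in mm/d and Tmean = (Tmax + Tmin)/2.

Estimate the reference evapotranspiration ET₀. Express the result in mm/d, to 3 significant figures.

4.82 mm/d

Tmean = (36.8 + 20.9)/2 = 28.85 °C
ET₀ = 0.0023 × 11.26 × (28.85 + 17.8) × √15.9 = 0.0023 × 11.26 × 46.65 × 3.9875 = 4.8175 mm/d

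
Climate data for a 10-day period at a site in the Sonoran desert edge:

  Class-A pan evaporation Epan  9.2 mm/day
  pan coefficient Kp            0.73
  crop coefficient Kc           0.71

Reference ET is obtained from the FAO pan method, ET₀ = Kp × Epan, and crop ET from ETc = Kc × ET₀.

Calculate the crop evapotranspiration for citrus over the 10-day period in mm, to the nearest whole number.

48 mm

ET₀ = 0.73 × 9.2 = 6.7160 mm/d
ETc = Kc × ET₀ = 0.71 × 6.7160 = 4.7684 mm/d
Over 10 days: 4.7684 × 10 = 47.684 mm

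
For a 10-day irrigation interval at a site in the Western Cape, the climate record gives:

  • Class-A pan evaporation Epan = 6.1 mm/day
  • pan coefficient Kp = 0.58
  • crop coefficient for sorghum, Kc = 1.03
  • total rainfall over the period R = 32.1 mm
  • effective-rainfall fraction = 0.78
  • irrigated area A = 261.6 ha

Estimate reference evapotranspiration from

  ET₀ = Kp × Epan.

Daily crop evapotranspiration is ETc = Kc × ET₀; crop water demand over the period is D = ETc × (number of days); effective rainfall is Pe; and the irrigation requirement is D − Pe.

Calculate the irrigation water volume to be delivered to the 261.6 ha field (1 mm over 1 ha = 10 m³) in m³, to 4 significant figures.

29830 m³

ET₀ = 0.58 × 6.1 = 3.5380 mm/d
ETc = Kc × ET₀ = 1.03 × 3.5380 = 3.6441 mm/d
Crop demand D = ETc × 10 d = 3.6441 × 10 = 36.441 mm
Pe = 0.78 × 32.1 = 25.038 mm
D − Pe = 36.441 − 25.038 = 11.403 mm
Volume = 11.403 mm × 261.6 ha × 10 = 29830.2 m³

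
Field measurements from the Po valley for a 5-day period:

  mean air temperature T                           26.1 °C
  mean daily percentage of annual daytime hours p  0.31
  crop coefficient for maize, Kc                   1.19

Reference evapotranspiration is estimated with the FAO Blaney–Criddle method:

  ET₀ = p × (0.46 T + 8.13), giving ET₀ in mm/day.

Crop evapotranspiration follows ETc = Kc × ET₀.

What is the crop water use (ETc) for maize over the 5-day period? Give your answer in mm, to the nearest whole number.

37 mm

ET₀ = 0.31 × (0.46 × 26.1 + 8.13) = 0.31 × 20.136 = 6.2422 mm/d
ETc = Kc × ET₀ = 1.19 × 6.2422 = 7.4282 mm/d
Over 5 days: 7.4282 × 5 = 37.141 mm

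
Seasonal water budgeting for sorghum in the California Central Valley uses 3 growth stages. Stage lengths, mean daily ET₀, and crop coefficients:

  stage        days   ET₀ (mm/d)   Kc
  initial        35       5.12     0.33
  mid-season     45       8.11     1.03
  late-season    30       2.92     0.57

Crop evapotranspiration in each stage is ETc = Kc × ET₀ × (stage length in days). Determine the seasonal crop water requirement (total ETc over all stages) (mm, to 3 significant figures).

485 mm

initial: 0.33 × 5.12 × 35 = 59.14 mm
mid-season: 1.03 × 8.11 × 45 = 375.90 mm
late-season: 0.57 × 2.92 × 30 = 49.93 mm
Seasonal total = 484.97 mm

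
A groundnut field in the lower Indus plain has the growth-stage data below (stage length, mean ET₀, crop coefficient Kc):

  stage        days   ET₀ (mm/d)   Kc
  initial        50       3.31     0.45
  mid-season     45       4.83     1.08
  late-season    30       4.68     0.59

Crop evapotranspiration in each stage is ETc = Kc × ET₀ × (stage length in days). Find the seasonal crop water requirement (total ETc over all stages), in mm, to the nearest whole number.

392 mm

initial: 0.45 × 3.31 × 50 = 74.48 mm
mid-season: 1.08 × 4.83 × 45 = 234.74 mm
late-season: 0.59 × 4.68 × 30 = 82.84 mm
Seasonal total = 392.06 mm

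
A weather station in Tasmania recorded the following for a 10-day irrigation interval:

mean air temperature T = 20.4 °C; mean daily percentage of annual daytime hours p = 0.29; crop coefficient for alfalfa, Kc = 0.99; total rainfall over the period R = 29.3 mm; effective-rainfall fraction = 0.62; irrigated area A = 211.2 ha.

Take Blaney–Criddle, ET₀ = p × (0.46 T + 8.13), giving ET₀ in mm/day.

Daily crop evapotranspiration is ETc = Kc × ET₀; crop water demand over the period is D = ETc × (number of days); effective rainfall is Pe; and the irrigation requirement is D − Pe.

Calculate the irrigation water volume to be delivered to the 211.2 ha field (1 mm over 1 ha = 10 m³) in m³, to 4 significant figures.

ET₀ = 0.29 × (0.46 × 20.4 + 8.13) = 0.29 × 17.514 = 5.0791 mm/d
ETc = Kc × ET₀ = 0.99 × 5.0791 = 5.0283 mm/d
Crop demand D = ETc × 10 d = 5.0283 × 10 = 50.283 mm
Pe = 0.62 × 29.3 = 18.166 mm
D − Pe = 50.283 − 18.166 = 32.117 mm
Volume = 32.117 mm × 211.2 ha × 10 = 67831.1 m³

67830 m³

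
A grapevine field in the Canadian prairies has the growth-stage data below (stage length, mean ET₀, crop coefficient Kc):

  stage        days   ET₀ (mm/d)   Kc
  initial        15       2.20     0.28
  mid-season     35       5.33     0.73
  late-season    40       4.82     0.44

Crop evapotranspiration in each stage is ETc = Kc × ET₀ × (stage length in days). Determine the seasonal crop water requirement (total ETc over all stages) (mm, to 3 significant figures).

initial: 0.28 × 2.20 × 15 = 9.24 mm
mid-season: 0.73 × 5.33 × 35 = 136.18 mm
late-season: 0.44 × 4.82 × 40 = 84.83 mm
Seasonal total = 230.25 mm

230 mm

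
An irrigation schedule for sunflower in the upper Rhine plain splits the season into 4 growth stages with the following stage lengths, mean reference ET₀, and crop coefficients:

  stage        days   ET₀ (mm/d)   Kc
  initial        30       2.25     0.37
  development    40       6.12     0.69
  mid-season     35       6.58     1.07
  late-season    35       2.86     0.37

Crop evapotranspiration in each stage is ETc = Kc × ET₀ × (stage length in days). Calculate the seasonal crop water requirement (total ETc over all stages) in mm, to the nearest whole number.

477 mm

initial: 0.37 × 2.25 × 30 = 24.98 mm
development: 0.69 × 6.12 × 40 = 168.91 mm
mid-season: 1.07 × 6.58 × 35 = 246.42 mm
late-season: 0.37 × 2.86 × 35 = 37.04 mm
Seasonal total = 477.35 mm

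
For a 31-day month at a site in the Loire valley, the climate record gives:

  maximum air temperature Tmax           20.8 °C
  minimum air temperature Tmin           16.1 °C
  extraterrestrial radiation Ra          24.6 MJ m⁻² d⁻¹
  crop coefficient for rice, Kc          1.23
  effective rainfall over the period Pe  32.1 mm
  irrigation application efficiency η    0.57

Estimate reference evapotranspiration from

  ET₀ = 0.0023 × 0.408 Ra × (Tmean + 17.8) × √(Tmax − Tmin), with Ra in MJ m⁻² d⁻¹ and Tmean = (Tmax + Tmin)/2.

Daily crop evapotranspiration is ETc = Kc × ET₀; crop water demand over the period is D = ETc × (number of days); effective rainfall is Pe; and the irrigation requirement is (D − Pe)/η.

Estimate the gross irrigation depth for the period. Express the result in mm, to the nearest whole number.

65 mm

Tmean = (20.8 + 16.1)/2 = 18.45 °C
0.408 Ra = 0.408 × 24.6 = 10.0368 mm/d equivalent
ET₀ = 0.0023 × 10.0368 × (18.45 + 17.8) × √4.7 = 0.0023 × 10.0368 × 36.25 × 2.1679 = 1.8141 mm/d
ETc = Kc × ET₀ = 1.23 × 1.8141 = 2.2313 mm/d
Crop demand D = ETc × 31 d = 2.2313 × 31 = 69.170 mm
D − Pe = 69.170 − 32.1 = 37.070 mm
Gross irrigation = 37.070 / 0.57 = 65.035 mm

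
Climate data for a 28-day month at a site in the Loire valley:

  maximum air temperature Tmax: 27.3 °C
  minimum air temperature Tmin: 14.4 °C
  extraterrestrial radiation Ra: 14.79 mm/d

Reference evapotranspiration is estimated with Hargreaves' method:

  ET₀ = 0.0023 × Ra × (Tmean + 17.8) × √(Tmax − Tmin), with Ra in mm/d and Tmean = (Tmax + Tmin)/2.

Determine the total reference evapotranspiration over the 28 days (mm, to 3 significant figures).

Tmean = (27.3 + 14.4)/2 = 20.85 °C
ET₀ = 0.0023 × 14.79 × (20.85 + 17.8) × √12.9 = 0.0023 × 14.79 × 38.65 × 3.5917 = 4.7222 mm/d
Over 28 days: 4.7222 × 28 = 132.222 mm

132 mm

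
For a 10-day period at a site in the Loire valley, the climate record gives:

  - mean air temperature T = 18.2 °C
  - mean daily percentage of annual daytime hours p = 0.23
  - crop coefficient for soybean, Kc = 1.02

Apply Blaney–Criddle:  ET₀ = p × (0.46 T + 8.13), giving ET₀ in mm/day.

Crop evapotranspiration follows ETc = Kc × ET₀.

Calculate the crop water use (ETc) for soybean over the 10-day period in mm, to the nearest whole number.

ET₀ = 0.23 × (0.46 × 18.2 + 8.13) = 0.23 × 16.502 = 3.7955 mm/d
ETc = Kc × ET₀ = 1.02 × 3.7955 = 3.8714 mm/d
Over 10 days: 3.8714 × 10 = 38.714 mm

39 mm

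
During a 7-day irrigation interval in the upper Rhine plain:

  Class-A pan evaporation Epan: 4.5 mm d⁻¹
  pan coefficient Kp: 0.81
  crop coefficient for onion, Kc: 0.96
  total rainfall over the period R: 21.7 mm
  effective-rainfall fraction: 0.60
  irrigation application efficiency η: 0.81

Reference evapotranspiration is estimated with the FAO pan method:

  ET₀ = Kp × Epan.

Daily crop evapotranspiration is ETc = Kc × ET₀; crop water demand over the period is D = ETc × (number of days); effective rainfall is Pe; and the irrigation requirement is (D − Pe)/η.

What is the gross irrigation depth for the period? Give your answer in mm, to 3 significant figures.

ET₀ = 0.81 × 4.5 = 3.6450 mm/d
ETc = Kc × ET₀ = 0.96 × 3.6450 = 3.4992 mm/d
Crop demand D = ETc × 7 d = 3.4992 × 7 = 24.494 mm
Pe = 0.60 × 21.7 = 13.020 mm
D − Pe = 24.494 − 13.020 = 11.474 mm
Gross irrigation = 11.474 / 0.81 = 14.165 mm

14.2 mm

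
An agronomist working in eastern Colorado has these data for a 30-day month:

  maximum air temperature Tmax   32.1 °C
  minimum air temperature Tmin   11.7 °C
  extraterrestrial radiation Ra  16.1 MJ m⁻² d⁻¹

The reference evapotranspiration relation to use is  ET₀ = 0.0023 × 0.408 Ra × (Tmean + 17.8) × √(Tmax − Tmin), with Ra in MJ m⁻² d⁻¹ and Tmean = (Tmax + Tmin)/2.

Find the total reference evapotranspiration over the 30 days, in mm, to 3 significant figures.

81.3 mm

Tmean = (32.1 + 11.7)/2 = 21.90 °C
0.408 Ra = 0.408 × 16.1 = 6.5688 mm/d equivalent
ET₀ = 0.0023 × 6.5688 × (21.90 + 17.8) × √20.4 = 0.0023 × 6.5688 × 39.70 × 4.5166 = 2.7090 mm/d
Over 30 days: 2.7090 × 30 = 81.270 mm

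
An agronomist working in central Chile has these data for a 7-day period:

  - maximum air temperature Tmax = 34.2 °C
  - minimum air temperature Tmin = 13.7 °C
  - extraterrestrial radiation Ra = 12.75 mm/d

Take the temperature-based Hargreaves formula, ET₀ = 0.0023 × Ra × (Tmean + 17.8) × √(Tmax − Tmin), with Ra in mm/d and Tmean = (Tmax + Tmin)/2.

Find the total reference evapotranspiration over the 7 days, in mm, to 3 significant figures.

38.8 mm

Tmean = (34.2 + 13.7)/2 = 23.95 °C
ET₀ = 0.0023 × 12.75 × (23.95 + 17.8) × √20.5 = 0.0023 × 12.75 × 41.75 × 4.5277 = 5.5433 mm/d
Over 7 days: 5.5433 × 7 = 38.803 mm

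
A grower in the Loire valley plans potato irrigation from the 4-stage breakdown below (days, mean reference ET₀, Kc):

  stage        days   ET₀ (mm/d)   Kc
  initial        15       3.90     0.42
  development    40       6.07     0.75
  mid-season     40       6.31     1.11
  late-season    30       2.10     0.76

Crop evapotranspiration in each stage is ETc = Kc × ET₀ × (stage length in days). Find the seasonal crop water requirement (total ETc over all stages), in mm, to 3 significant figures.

initial: 0.42 × 3.90 × 15 = 24.57 mm
development: 0.75 × 6.07 × 40 = 182.10 mm
mid-season: 1.11 × 6.31 × 40 = 280.16 mm
late-season: 0.76 × 2.10 × 30 = 47.88 mm
Seasonal total = 534.71 mm

535 mm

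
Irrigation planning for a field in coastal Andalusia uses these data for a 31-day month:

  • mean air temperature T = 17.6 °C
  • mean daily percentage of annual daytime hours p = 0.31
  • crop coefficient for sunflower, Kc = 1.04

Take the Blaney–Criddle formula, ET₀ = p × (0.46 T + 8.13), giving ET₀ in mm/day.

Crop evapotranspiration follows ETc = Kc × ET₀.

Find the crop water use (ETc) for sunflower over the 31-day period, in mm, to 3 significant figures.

162 mm

ET₀ = 0.31 × (0.46 × 17.6 + 8.13) = 0.31 × 16.226 = 5.0301 mm/d
ETc = Kc × ET₀ = 1.04 × 5.0301 = 5.2313 mm/d
Over 31 days: 5.2313 × 31 = 162.170 mm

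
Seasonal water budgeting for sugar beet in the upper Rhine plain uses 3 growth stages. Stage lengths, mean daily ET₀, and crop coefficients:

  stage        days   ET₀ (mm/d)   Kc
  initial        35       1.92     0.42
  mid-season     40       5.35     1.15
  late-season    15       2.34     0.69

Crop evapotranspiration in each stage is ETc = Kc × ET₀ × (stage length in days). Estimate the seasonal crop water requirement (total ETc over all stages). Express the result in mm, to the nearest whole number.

299 mm

initial: 0.42 × 1.92 × 35 = 28.22 mm
mid-season: 1.15 × 5.35 × 40 = 246.10 mm
late-season: 0.69 × 2.34 × 15 = 24.22 mm
Seasonal total = 298.54 mm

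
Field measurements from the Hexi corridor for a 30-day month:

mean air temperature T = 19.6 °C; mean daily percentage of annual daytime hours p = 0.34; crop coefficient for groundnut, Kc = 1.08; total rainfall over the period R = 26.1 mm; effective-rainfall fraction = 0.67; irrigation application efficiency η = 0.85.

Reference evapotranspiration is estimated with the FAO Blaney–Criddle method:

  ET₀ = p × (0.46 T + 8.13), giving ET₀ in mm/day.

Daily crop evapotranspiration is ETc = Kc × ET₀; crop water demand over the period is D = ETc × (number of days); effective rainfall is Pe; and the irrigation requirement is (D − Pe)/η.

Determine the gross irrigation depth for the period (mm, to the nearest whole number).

ET₀ = 0.34 × (0.46 × 19.6 + 8.13) = 0.34 × 17.146 = 5.8296 mm/d
ETc = Kc × ET₀ = 1.08 × 5.8296 = 6.2960 mm/d
Crop demand D = ETc × 30 d = 6.2960 × 30 = 188.880 mm
Pe = 0.67 × 26.1 = 17.487 mm
D − Pe = 188.880 − 17.487 = 171.393 mm
Gross irrigation = 171.393 / 0.85 = 201.639 mm

202 mm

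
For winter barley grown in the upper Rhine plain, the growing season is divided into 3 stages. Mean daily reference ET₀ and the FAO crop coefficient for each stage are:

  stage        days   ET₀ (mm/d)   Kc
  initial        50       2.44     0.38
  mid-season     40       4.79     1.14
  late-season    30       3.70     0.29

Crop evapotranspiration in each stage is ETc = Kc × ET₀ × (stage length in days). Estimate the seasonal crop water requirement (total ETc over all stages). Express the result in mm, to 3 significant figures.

initial: 0.38 × 2.44 × 50 = 46.36 mm
mid-season: 1.14 × 4.79 × 40 = 218.42 mm
late-season: 0.29 × 3.70 × 30 = 32.19 mm
Seasonal total = 296.97 mm

297 mm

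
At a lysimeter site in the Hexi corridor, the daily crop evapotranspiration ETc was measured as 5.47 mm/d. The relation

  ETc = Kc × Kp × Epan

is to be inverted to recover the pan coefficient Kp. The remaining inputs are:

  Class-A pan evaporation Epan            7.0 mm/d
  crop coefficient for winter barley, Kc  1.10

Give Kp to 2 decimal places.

ETc = Kc × Kp × Epan  ⇒  Kp = ETc / (Kc × Epan)
Kp = 5.47 / (1.10 × 7.0) = 5.47 / 7.700 = 0.7104

0.71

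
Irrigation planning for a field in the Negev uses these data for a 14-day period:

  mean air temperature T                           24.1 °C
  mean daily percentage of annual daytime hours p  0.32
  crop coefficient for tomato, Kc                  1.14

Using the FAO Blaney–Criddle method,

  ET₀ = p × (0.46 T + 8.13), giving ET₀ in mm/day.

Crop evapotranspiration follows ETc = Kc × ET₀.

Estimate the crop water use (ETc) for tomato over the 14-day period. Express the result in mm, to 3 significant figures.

ET₀ = 0.32 × (0.46 × 24.1 + 8.13) = 0.32 × 19.216 = 6.1491 mm/d
ETc = Kc × ET₀ = 1.14 × 6.1491 = 7.0100 mm/d
Over 14 days: 7.0100 × 14 = 98.140 mm

98.1 mm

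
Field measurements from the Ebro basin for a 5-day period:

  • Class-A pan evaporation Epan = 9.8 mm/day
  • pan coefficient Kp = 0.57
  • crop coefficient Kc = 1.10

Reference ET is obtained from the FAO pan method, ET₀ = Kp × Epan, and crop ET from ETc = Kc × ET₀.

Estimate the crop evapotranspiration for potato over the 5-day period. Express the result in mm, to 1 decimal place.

ET₀ = 0.57 × 9.8 = 5.5860 mm/d
ETc = Kc × ET₀ = 1.10 × 5.5860 = 6.1446 mm/d
Over 5 days: 6.1446 × 5 = 30.723 mm

30.7 mm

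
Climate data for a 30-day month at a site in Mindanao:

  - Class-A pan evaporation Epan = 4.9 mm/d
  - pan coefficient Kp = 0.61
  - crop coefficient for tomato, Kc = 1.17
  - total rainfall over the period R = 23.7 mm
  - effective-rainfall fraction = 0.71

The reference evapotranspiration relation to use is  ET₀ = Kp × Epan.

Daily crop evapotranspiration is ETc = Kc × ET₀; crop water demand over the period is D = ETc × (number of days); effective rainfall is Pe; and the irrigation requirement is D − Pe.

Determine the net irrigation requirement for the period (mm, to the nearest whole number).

88 mm

ET₀ = 0.61 × 4.9 = 2.9890 mm/d
ETc = Kc × ET₀ = 1.17 × 2.9890 = 3.4971 mm/d
Crop demand D = ETc × 30 d = 3.4971 × 30 = 104.913 mm
Pe = 0.71 × 23.7 = 16.827 mm
D − Pe = 104.913 − 16.827 = 88.086 mm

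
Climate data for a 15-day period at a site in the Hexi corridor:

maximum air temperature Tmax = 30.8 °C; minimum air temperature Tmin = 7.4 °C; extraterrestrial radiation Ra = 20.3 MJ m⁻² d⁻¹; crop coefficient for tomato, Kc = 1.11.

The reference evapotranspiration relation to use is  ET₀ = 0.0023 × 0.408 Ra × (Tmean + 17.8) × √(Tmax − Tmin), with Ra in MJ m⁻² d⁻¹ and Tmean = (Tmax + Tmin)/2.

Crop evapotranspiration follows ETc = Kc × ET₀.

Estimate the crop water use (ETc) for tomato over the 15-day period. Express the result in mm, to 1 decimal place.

Tmean = (30.8 + 7.4)/2 = 19.10 °C
0.408 Ra = 0.408 × 20.3 = 8.2824 mm/d equivalent
ET₀ = 0.0023 × 8.2824 × (19.10 + 17.8) × √23.4 = 0.0023 × 8.2824 × 36.90 × 4.8374 = 3.4003 mm/d
ETc = Kc × ET₀ = 1.11 × 3.4003 = 3.7743 mm/d
Over 15 days: 3.7743 × 15 = 56.615 mm

56.6 mm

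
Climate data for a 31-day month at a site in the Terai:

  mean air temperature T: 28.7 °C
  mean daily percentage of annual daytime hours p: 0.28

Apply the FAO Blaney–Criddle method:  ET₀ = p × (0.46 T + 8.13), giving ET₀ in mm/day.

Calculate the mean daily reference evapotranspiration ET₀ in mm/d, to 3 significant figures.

ET₀ = 0.28 × (0.46 × 28.7 + 8.13) = 0.28 × 21.332 = 5.9730 mm/d

5.97 mm/d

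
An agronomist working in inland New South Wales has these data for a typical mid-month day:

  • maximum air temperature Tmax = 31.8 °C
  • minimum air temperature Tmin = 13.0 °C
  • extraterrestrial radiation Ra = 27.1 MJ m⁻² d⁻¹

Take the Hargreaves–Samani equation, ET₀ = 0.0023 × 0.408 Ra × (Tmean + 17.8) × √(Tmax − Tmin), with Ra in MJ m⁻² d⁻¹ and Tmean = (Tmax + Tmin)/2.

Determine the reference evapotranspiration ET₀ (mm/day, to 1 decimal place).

4.4 mm/day

Tmean = (31.8 + 13.0)/2 = 22.40 °C
0.408 Ra = 0.408 × 27.1 = 11.0568 mm/d equivalent
ET₀ = 0.0023 × 11.0568 × (22.40 + 17.8) × √18.8 = 0.0023 × 11.0568 × 40.20 × 4.3359 = 4.4326 mm/d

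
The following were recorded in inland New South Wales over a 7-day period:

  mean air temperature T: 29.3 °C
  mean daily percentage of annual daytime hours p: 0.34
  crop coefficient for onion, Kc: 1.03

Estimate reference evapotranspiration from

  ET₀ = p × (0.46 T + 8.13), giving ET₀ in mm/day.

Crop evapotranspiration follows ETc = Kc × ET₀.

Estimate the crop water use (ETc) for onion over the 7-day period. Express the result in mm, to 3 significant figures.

ET₀ = 0.34 × (0.46 × 29.3 + 8.13) = 0.34 × 21.608 = 7.3467 mm/d
ETc = Kc × ET₀ = 1.03 × 7.3467 = 7.5671 mm/d
Over 7 days: 7.5671 × 7 = 52.970 mm

53.0 mm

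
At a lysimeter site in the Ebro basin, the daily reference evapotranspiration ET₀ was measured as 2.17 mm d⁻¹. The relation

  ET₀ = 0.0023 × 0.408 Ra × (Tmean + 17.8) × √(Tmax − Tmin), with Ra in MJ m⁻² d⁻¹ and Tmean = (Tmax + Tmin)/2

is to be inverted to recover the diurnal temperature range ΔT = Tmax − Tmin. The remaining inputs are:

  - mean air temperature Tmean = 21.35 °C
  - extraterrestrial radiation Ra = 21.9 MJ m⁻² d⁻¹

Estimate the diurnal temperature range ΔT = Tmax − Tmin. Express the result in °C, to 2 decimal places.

√ΔT = ET₀ / [0.0023 × 0.408 × Ra × (Tmean+17.8)] = 2.17 / (0.0023 × 8.9352 × 39.15) = 2.6971
ΔT = 2.6971² = 7.274 °C

7.27 °C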